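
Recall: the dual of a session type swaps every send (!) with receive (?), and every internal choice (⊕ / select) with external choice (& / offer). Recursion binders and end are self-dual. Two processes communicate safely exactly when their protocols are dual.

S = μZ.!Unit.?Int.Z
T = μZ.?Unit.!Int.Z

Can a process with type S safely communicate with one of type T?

YES

μZ ‖ μZ  ok (binder kept)
  !Unit ‖ ?Unit  ok
    ?Int ‖ !Int  ok
      Z ‖ Z  ok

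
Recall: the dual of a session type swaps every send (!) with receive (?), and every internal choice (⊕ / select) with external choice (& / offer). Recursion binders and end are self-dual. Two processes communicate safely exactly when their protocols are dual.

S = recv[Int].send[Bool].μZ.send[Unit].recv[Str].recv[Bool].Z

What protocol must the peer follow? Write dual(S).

recv[Int] ↦ send[Int]
  send[Bool] ↦ recv[Bool]
    μZ ↦ μZ  (rec unchanged)
      send[Unit] ↦ recv[Unit]
        recv[Str] ↦ send[Str]
          recv[Bool] ↦ send[Bool]
            Z ↦ Z

send[Int].recv[Bool].μZ.recv[Unit].send[Str].send[Bool].Z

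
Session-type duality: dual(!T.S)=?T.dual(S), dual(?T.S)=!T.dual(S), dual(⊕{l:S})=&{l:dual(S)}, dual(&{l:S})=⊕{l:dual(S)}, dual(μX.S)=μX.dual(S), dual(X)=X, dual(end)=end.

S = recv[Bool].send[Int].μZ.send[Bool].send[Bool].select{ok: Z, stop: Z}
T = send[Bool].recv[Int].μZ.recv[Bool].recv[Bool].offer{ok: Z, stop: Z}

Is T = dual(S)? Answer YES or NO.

recv[Bool] | send[Bool]  ok
  send[Int] | recv[Int]  ok
    μZ | μZ  ok (binder kept)
      send[Bool] | recv[Bool]  ok
        send[Bool] | recv[Bool]  ok
          select{ok,stop} | offer{ok,stop}  ok label sets agree
            • ok:
              Z | Z  ok
            • stop:
              Z | Z  ok

YES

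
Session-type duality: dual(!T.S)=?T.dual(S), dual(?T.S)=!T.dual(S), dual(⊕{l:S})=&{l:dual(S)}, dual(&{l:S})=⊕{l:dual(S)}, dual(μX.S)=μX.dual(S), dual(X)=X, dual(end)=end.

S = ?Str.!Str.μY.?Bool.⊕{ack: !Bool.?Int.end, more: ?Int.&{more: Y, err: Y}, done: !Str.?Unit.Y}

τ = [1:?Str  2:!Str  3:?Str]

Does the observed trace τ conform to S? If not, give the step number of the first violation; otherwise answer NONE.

3

[1] ?Str  match  now at !Str.μY.…
[2] !Str  match  now at μY.…
[3] got ?Str, protocol expects ?Bool  ✗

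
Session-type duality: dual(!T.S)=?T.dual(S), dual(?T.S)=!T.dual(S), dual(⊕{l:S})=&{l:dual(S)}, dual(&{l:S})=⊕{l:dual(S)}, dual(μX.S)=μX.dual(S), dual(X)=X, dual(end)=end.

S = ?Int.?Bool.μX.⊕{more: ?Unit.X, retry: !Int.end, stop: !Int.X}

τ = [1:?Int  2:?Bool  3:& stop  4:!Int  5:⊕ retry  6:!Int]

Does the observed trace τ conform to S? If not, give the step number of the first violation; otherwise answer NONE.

3

step 1: ?Int  ok  cont: ?Bool.μX.…
step 2: ?Bool  ok  cont: μX.…
step 3: got & stop, protocol expects ⊕ more or ⊕ retry or ⊕ stop  ✗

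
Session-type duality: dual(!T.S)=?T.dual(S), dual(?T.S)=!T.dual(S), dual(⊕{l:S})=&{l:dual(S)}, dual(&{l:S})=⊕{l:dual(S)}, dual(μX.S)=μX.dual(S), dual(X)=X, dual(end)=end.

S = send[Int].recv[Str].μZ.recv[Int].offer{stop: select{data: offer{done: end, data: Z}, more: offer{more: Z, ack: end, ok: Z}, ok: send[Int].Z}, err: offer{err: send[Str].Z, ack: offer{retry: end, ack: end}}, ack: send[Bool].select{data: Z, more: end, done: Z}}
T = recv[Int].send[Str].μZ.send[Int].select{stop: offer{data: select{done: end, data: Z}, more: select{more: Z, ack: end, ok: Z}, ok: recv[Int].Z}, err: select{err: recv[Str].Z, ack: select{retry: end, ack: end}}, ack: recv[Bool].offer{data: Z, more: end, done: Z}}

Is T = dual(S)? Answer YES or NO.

send[Int] | recv[Int]  ✓
  recv[Str] | send[Str]  ✓
    μZ | μZ  ✓ (μ self-dual)
      recv[Int] | send[Int]  ✓
        offer{stop,err,ack} | select{stop,err,ack}  ✓ labels match
          [stop]
            select{data,more,ok} | offer{data,more,ok}  ✓ labels match
              [data]
                offer{done,data} | select{done,data}  ✓ labels match
                  [done]
                    end | end  ✓
                  [data]
                    Z | Z  ✓
              [more]
                offer{more,ack,ok} | select{more,ack,ok}  ✓ labels match
                  [more]
                    Z | Z  ✓
                  [ack]
                    end | end  ✓
                  [ok]
                    Z | Z  ✓
              [ok]
                send[Int] | recv[Int]  ✓
                  Z | Z  ✓
          [err]
            offer{err,ack} | select{err,ack}  ✓ labels match
              [err]
                send[Str] | recv[Str]  ✓
                  Z | Z  ✓
              [ack]
                offer{retry,ack} | select{retry,ack}  ✓ labels match
                  [retry]
                    end | end  ✓
                  [ack]
                    end | end  ✓
          [ack]
            send[Bool] | recv[Bool]  ✓
              select{data,more,done} | offer{data,more,done}  ✓ labels match
                [data]
                  Z | Z  ✓
                [more]
                  end | end  ✓
                [done]
                  Z | Z  ✓

YES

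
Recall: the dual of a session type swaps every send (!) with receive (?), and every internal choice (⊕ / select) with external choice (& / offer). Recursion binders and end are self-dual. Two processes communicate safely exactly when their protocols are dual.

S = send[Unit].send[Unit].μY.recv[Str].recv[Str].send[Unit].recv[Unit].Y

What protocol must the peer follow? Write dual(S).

send[Unit] ↦ recv[Unit]
  send[Unit] ↦ recv[Unit]
    μY ↦ μY  (μ self-dual)
      recv[Str] ↦ send[Str]
        recv[Str] ↦ send[Str]
          send[Unit] ↦ recv[Unit]
            recv[Unit] ↦ send[Unit]
              dual(Y) = Y

recv[Unit].recv[Unit].μY.send[Str].send[Str].recv[Unit].send[Unit].Y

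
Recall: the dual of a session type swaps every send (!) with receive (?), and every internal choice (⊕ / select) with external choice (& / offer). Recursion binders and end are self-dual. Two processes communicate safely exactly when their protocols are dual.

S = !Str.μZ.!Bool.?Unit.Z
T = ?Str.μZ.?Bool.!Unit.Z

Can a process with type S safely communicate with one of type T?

YES

!Str | ?Str  match
  μZ | μZ  match (μ self-dual)
    !Bool | ?Bool  match
      ?Unit | !Unit  match
        Z | Z  match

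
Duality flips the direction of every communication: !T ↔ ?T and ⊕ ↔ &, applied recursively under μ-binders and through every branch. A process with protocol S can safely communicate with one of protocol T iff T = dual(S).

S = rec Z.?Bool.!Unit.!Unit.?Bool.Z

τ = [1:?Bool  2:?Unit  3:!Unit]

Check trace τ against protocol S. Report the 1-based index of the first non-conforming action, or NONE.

step 1: ?Bool  ✓  residual = !Unit.!Unit.?Bool.rec Z.…
step 2: got ?Unit, protocol expects !Unit  ✗

2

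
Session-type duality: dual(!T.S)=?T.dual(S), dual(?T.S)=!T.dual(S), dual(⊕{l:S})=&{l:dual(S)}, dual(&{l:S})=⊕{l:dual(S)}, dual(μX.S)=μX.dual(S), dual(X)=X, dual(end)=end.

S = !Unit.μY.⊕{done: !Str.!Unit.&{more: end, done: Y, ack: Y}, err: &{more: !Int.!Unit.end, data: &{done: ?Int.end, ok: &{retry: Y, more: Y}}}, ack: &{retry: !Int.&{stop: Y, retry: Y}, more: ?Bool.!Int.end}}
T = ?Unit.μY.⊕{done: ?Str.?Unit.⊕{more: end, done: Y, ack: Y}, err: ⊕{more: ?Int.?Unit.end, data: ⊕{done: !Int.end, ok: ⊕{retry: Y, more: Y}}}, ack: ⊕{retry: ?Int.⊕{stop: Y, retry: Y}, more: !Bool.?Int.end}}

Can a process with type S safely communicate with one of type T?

!Unit ‖ ?Unit  match
  μY ‖ μY  match (binder kept)
    ⊕{done,err,ack} ‖ ⊕{done,err,ack}  ✗ choice polarity not flipped — not dual

NO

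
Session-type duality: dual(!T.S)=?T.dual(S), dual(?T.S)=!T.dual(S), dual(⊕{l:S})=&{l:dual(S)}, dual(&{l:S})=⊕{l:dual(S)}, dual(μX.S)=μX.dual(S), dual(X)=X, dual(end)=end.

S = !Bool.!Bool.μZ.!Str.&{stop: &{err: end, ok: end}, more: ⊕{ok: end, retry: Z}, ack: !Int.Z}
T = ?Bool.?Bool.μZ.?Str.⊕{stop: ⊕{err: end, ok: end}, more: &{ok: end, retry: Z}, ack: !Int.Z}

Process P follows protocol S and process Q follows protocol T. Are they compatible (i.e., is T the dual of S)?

!Bool | ?Bool  match
  !Bool | ?Bool  match
    μZ | μZ  match (μ self-dual)
      !Str | ?Str  match
        &{stop,more,ack} | ⊕{stop,more,ack}  match same labels
          [stop]
            &{err,ok} | ⊕{err,ok}  match same labels
              [err]
                end | end  match
              [ok]
                end | end  match
          [more]
            ⊕{ok,retry} | &{ok,retry}  match same labels
              [ok]
                end | end  match
              [retry]
                Z | Z  match
          [ack]
            !Int | !Int  ✗ same direction on both sides — not dual

NO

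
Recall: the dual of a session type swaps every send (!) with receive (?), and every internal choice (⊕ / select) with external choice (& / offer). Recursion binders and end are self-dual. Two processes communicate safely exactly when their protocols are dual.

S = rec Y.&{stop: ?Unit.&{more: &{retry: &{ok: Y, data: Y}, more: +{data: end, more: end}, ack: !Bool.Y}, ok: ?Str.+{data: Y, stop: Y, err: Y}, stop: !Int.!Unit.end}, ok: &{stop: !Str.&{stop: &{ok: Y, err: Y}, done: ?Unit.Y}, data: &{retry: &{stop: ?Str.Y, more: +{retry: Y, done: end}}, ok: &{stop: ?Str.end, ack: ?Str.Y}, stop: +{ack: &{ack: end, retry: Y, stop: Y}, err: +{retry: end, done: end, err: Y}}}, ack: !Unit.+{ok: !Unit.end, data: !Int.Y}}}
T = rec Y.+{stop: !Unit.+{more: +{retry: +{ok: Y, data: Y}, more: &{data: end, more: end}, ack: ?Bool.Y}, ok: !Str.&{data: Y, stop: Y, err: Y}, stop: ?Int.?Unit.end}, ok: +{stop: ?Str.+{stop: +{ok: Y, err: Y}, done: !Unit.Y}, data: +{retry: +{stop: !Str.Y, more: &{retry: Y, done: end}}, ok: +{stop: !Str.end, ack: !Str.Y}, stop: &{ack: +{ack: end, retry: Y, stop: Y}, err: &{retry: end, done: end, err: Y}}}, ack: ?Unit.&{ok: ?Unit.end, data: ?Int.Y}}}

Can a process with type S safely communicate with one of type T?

rec Y ‖ rec Y  match (binder kept)
  &{stop,ok} ‖ +{stop,ok}  match labels match
    case stop:
      ?Unit ‖ !Unit  match
        &{more,ok,stop} ‖ +{more,ok,stop}  match labels match
          case more:
            &{retry,more,ack} ‖ +{retry,more,ack}  match labels match
              case retry:
                &{ok,data} ‖ +{ok,data}  match labels match
                  case ok:
                    Y ‖ Y  match
                  case data:
                    Y ‖ Y  match
              case more:
                +{data,more} ‖ &{data,more}  match labels match
                  case data:
                    end ‖ end  match
                  case more:
                    end ‖ end  match
              case ack:
                !Bool ‖ ?Bool  match
                  Y ‖ Y  match
          case ok:
            ?Str ‖ !Str  match
              +{data,stop,err} ‖ &{data,stop,err}  match labels match
                case data:
                  Y ‖ Y  match
                case stop:
                  Y ‖ Y  match
                case err:
                  Y ‖ Y  match
          case stop:
            !Int ‖ ?Int  match
              !Unit ‖ ?Unit  match
                end ‖ end  match
    case ok:
      &{stop,data,ack} ‖ +{stop,data,ack}  match labels match
        case stop:
          !Str ‖ ?Str  match
            &{stop,done} ‖ +{stop,done}  match labels match
              case stop:
                &{ok,err} ‖ +{ok,err}  match labels match
                  case ok:
                    Y ‖ Y  match
                  case err:
                    Y ‖ Y  match
              case done:
                ?Unit ‖ !Unit  match
                  Y ‖ Y  match
        case data:
          &{retry,ok,stop} ‖ +{retry,ok,stop}  match labels match
            case retry:
              &{stop,more} ‖ +{stop,more}  match labels match
                case stop:
                  ?Str ‖ !Str  match
                    Y ‖ Y  match
                case more:
                  +{retry,done} ‖ &{retry,done}  match labels match
                    case retry:
                      Y ‖ Y  match
                    case done:
                      end ‖ end  match
            case ok:
              &{stop,ack} ‖ +{stop,ack}  match labels match
                case stop:
                  ?Str ‖ !Str  match
                    end ‖ end  match
                case ack:
                  ?Str ‖ !Str  match
                    Y ‖ Y  match
            case stop:
              +{ack,err} ‖ &{ack,err}  match labels match
                case ack:
                  &{ack,retry,stop} ‖ +{ack,retry,stop}  match labels match
                    case ack:
                      end ‖ end  match
                    case retry:
                      Y ‖ Y  match
                    case stop:
                      Y ‖ Y  match
                case err:
                  +{retry,done,err} ‖ &{retry,done,err}  match labels match
                    case retry:
                      end ‖ end  match
                    case done:
                      end ‖ end  match
                    case err:
                      Y ‖ Y  match
        case ack:
          !Unit ‖ ?Unit  match
            +{ok,data} ‖ &{ok,data}  match labels match
              case ok:
                !Unit ‖ ?Unit  match
                  end ‖ end  match
              case data:
                !Int ‖ ?Int  match
                  Y ‖ Y  match

YES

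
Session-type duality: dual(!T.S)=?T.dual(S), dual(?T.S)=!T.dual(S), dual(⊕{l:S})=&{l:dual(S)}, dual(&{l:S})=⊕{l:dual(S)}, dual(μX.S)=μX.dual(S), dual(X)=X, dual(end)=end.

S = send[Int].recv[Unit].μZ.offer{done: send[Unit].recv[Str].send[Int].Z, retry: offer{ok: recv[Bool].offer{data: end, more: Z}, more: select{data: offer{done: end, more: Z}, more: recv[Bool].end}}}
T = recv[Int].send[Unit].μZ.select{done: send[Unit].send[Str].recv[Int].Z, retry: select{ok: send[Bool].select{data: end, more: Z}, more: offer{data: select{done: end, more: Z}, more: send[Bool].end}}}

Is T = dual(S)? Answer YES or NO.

send[Int] | recv[Int]  match
  recv[Unit] | send[Unit]  match
    μZ | μZ  match (binder kept)
      offer{done,retry} | select{done,retry}  match labels match
        • done:
          send[Unit] | send[Unit]  ✗ same direction on both sides — not dual

NO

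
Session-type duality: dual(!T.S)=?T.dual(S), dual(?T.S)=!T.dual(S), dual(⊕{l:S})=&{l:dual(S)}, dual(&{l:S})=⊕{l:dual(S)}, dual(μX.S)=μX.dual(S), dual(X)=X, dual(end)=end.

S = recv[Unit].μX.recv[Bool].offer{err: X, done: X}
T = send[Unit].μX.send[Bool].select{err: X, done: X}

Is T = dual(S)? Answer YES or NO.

recv[Unit] | send[Unit]  ok
  μX | μX  ok (binder kept)
    recv[Bool] | send[Bool]  ok
      offer{err,done} | select{err,done}  ok label sets agree
        [err]
          X | X  ok
        [done]
          X | X  ok

YES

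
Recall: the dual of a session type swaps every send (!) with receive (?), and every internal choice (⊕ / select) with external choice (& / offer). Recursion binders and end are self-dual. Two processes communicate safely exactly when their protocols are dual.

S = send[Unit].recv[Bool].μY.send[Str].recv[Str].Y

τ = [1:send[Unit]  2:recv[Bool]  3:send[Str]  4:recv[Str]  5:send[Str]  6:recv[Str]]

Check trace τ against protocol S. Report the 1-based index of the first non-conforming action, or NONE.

NONE

@1 send[Unit]  match  cont: recv[Bool].μY.…
@2 recv[Bool]  match  cont: μY.…
@3 send[Str]  match  cont: recv[Str].μY.…
@4 recv[Str]  match  cont: μY.…
@5 send[Str]  match  cont: recv[Str].μY.…
@6 recv[Str]  match  cont: μY.…
trace exhausted — no violation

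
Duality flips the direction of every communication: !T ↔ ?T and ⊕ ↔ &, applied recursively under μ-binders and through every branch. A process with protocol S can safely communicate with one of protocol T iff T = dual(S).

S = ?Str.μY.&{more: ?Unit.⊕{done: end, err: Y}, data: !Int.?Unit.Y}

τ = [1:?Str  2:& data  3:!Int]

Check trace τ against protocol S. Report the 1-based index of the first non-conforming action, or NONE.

NONE

step 1: ?Str  match  now at μY.…
step 2: & data  match  now at !Int.?Unit.μY.…
step 3: !Int  match  now at ?Unit.μY.…
all 3 steps conform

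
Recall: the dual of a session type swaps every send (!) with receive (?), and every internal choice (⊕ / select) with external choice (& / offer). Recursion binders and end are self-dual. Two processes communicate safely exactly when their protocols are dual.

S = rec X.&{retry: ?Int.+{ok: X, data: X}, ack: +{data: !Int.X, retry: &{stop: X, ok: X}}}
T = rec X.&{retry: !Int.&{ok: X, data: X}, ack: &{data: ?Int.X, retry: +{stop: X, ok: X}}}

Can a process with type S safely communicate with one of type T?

rec X vs rec X  ok (binder kept)
  &{retry,ack} vs &{retry,ack}  ✗ choice polarity not flipped — not dual

NO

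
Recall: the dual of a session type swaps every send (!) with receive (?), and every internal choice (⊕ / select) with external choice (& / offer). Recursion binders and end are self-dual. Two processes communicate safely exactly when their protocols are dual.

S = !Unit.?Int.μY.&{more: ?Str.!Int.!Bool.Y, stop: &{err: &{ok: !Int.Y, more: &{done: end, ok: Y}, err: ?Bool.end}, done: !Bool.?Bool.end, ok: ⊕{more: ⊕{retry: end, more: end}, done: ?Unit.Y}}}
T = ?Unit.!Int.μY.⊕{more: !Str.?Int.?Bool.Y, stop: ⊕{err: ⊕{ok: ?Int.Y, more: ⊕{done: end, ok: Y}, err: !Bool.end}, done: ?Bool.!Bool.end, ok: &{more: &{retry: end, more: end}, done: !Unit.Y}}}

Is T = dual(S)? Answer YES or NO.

YES

!Unit vs ?Unit  match
  ?Int vs !Int  match
    μY vs μY  match (rec unchanged)
      &{more,stop} vs ⊕{more,stop}  match label sets agree
        case more:
          ?Str vs !Str  match
            !Int vs ?Int  match
              !Bool vs ?Bool  match
                Y vs Y  match
        case stop:
          &{err,done,ok} vs ⊕{err,done,ok}  match label sets agree
            case err:
              &{ok,more,err} vs ⊕{ok,more,err}  match label sets agree
                case ok:
                  !Int vs ?Int  match
                    Y vs Y  match
                case more:
                  &{done,ok} vs ⊕{done,ok}  match label sets agree
                    case done:
                      end vs end  match
                    case ok:
                      Y vs Y  match
                case err:
                  ?Bool vs !Bool  match
                    end vs end  match
            case done:
              !Bool vs ?Bool  match
                ?Bool vs !Bool  match
                  end vs end  match
            case ok:
              ⊕{more,done} vs &{more,done}  match label sets agree
                case more:
                  ⊕{retry,more} vs &{retry,more}  match label sets agree
                    case retry:
                      end vs end  match
                    case more:
                      end vs end  match
                case done:
                  ?Unit vs !Unit  match
                    Y vs Y  match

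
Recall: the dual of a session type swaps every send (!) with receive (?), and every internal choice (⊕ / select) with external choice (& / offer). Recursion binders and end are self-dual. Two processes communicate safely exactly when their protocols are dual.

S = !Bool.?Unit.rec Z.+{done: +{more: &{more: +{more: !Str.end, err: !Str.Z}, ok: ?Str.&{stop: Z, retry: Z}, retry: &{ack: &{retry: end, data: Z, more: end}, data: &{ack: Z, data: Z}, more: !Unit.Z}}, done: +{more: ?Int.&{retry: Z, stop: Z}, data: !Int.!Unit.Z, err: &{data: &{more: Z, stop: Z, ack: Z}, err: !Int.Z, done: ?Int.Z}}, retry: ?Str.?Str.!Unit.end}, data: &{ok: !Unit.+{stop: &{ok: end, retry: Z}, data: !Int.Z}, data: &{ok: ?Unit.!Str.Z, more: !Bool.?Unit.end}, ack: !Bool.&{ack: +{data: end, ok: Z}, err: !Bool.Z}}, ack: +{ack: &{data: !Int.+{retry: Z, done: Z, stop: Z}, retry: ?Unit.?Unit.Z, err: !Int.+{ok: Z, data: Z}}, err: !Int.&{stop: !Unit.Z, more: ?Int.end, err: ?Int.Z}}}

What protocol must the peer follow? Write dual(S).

!Bool ↦ ?Bool
  ?Unit ↦ !Unit
    rec Z ↦ rec Z  (μ self-dual)
      +{done,data,ack} ↦ &{done,data,ack}  (internal→external)
        [done]
          +{more,done,retry} ↦ &{more,done,retry}  (internal→external)
            [more]
              &{more,ok,retry} ↦ +{more,ok,retry}  (offer→select)
                [more]
                  +{more,err} ↦ &{more,err}  (internal→external)
                    [more]
                      !Str ↦ ?Str
                        end ↦ end
                    [err]
                      !Str ↦ ?Str
                        Z ↦ Z
                [ok]
                  ?Str ↦ !Str
                    &{stop,retry} ↦ +{stop,retry}  (offer→select)
                      [stop]
                        Z ↦ Z
                      [retry]
                        Z ↦ Z
                [retry]
                  &{ack,data,more} ↦ +{ack,data,more}  (offer→select)
                    [ack]
                      &{retry,data,more} ↦ +{retry,data,more}  (offer→select)
                        [retry]
                          end ↦ end
                        [data]
                          Z ↦ Z
                        [more]
                          end ↦ end
                    [data]
                      &{ack,data} ↦ +{ack,data}  (offer→select)
                        [ack]
                          Z ↦ Z
                        [data]
                          Z ↦ Z
                    [more]
                      !Unit ↦ ?Unit
                        Z ↦ Z
            [done]
              +{more,data,err} ↦ &{more,data,err}  (internal→external)
                [more]
                  ?Int ↦ !Int
                    &{retry,stop} ↦ +{retry,stop}  (offer→select)
                      [retry]
                        Z ↦ Z
                      [stop]
                        Z ↦ Z
                [data]
                  !Int ↦ ?Int
                    !Unit ↦ ?Unit
                      Z ↦ Z
                [err]
                  &{data,err,done} ↦ +{data,err,done}  (offer→select)
                    [data]
                      &{more,stop,ack} ↦ +{more,stop,ack}  (offer→select)
                        [more]
                          Z ↦ Z
                        [stop]
                          Z ↦ Z
                        [ack]
                          Z ↦ Z
                    [err]
                      !Int ↦ ?Int
                        Z ↦ Z
                    [done]
                      ?Int ↦ !Int
                        Z ↦ Z
            [retry]
              ?Str ↦ !Str
                ?Str ↦ !Str
                  !Unit ↦ ?Unit
                    end ↦ end
        [data]
          &{ok,data,ack} ↦ +{ok,data,ack}  (offer→select)
            [ok]
              !Unit ↦ ?Unit
                +{stop,data} ↦ &{stop,data}  (internal→external)
                  [stop]
                    &{ok,retry} ↦ +{ok,retry}  (offer→select)
                      [ok]
                        end ↦ end
                      [retry]
                        Z ↦ Z
                  [data]
                    !Int ↦ ?Int
                      Z ↦ Z
            [data]
              &{ok,more} ↦ +{ok,more}  (offer→select)
                [ok]
                  ?Unit ↦ !Unit
                    !Str ↦ ?Str
                      Z ↦ Z
                [more]
                  !Bool ↦ ?Bool
                    ?Unit ↦ !Unit
                      end ↦ end
            [ack]
              !Bool ↦ ?Bool
                &{ack,err} ↦ +{ack,err}  (offer→select)
                  [ack]
                    +{data,ok} ↦ &{data,ok}  (internal→external)
                      [data]
                        end ↦ end
                      [ok]
                        Z ↦ Z
                  [err]
                    !Bool ↦ ?Bool
                      Z ↦ Z
        [ack]
          +{ack,err} ↦ &{ack,err}  (internal→external)
            [ack]
              &{data,retry,err} ↦ +{data,retry,err}  (offer→select)
                [data]
                  !Int ↦ ?Int
                    +{retry,done,stop} ↦ &{retry,done,stop}  (internal→external)
                      [retry]
                        Z ↦ Z
                      [done]
                        Z ↦ Z
                      [stop]
                        Z ↦ Z
                [retry]
                  ?Unit ↦ !Unit
                    ?Unit ↦ !Unit
                      Z ↦ Z
                [err]
                  !Int ↦ ?Int
                    +{ok,data} ↦ &{ok,data}  (internal→external)
                      [ok]
                        Z ↦ Z
                      [data]
                        Z ↦ Z
            [err]
              !Int ↦ ?Int
                &{stop,more,err} ↦ +{stop,more,err}  (offer→select)
                  [stop]
                    !Unit ↦ ?Unit
                      Z ↦ Z
                  [more]
                    ?Int ↦ !Int
                      end ↦ end
                  [err]
                    ?Int ↦ !Int
                      Z ↦ Z

?Bool.!Unit.rec Z.&{done: &{more: +{more: &{more: ?Str.end, err: ?Str.Z}, ok: !Str.+{stop: Z, retry: Z}, retry: +{ack: +{retry: end, data: Z, more: end}, data: +{ack: Z, data: Z}, more: ?Unit.Z}}, done: &{more: !Int.+{retry: Z, stop: Z}, data: ?Int.?Unit.Z, err: +{data: +{more: Z, stop: Z, ack: Z}, err: ?Int.Z, done: !Int.Z}}, retry: !Str.!Str.?Unit.end}, data: +{ok: ?Unit.&{stop: +{ok: end, retry: Z}, data: ?Int.Z}, data: +{ok: !Unit.?Str.Z, more: ?Bool.!Unit.end}, ack: ?Bool.+{ack: &{data: end, ok: Z}, err: ?Bool.Z}}, ack: &{ack: +{data: ?Int.&{retry: Z, done: Z, stop: Z}, retry: !Unit.!Unit.Z, err: ?Int.&{ok: Z, data: Z}}, err: ?Int.+{stop: ?Unit.Z, more: !Int.end, err: !Int.Z}}}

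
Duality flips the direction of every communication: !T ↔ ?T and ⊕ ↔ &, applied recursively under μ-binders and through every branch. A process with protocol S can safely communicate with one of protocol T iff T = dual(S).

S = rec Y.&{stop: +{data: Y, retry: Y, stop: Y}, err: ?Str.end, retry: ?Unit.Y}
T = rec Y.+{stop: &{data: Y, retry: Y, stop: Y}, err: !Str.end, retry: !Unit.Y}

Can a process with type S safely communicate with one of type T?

YES

rec Y ‖ rec Y  ok (binder kept)
  &{stop,err,retry} ‖ +{stop,err,retry}  ok same labels
    • stop:
      +{data,retry,stop} ‖ &{data,retry,stop}  ok same labels
        • data:
          Y ‖ Y  ok
        • retry:
          Y ‖ Y  ok
        • stop:
          Y ‖ Y  ok
    • err:
      ?Str ‖ !Str  ok
        end ‖ end  ok
    • retry:
      ?Unit ‖ !Unit  ok
        Y ‖ Y  ok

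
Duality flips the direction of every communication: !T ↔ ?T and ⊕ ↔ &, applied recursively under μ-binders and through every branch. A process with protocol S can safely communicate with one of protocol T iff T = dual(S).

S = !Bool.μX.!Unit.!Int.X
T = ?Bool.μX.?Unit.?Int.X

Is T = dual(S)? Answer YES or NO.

!Bool | ?Bool  ok
  μX | μX  ok (binder kept)
    !Unit | ?Unit  ok
      !Int | ?Int  ok
        X | X  ok

YES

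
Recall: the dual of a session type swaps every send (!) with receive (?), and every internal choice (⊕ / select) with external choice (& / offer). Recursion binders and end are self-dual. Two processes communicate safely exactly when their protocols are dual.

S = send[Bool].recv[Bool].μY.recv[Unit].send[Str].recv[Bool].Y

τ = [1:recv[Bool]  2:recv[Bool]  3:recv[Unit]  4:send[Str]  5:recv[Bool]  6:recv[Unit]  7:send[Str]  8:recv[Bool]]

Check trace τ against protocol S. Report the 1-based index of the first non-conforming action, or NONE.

@1 got recv[Bool], protocol expects send[Bool]  ✗

1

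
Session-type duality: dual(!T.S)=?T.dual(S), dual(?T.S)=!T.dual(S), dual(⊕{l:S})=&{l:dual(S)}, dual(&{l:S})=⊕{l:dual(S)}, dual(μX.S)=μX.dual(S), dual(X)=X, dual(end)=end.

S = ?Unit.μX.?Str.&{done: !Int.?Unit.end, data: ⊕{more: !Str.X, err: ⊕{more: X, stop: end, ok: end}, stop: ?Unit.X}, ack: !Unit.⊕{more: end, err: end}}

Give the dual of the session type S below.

?Unit = !Unit
  μX = μX  (binder kept)
    ?Str = !Str
      &{done,data,ack} = ⊕{done,data,ack}  (offer→select)
        • done:
          !Int = ?Int
            ?Unit = !Unit
              end self-dual
        • data:
          ⊕{more,err,stop} = &{more,err,stop}  (internal→external)
            • more:
              !Str = ?Str
                X self-dual
            • err:
              ⊕{more,stop,ok} = &{more,stop,ok}  (internal→external)
                • more:
                  X self-dual
                • stop:
                  end self-dual
                • ok:
                  end self-dual
            • stop:
              ?Unit = !Unit
                X self-dual
        • ack:
          !Unit = ?Unit
            ⊕{more,err} = &{more,err}  (internal→external)
              • more:
                end self-dual
              • err:
                end self-dual

!Unit.μX.!Str.⊕{done: ?Int.!Unit.end, data: &{more: ?Str.X, err: &{more: X, stop: end, ok: end}, stop: !Unit.X}, ack: ?Unit.&{more: end, err: end}}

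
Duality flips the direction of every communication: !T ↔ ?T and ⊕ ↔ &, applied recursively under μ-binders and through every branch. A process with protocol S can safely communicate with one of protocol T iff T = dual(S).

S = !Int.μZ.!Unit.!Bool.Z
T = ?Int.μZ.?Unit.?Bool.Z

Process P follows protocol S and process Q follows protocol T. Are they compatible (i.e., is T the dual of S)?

!Int vs ?Int  ✓
  μZ vs μZ  ✓ (binder kept)
    !Unit vs ?Unit  ✓
      !Bool vs ?Bool  ✓
        Z vs Z  ✓

YES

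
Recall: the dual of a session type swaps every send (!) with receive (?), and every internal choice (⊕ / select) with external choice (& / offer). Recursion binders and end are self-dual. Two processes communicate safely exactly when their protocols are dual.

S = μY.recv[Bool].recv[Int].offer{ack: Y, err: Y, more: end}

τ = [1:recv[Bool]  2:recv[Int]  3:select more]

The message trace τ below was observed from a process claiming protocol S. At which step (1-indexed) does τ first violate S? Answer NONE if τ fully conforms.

3

@1 recv[Bool]  match  cont: recv[Int].offer{ack: μY.…, err: μY.…, more: end}
@2 recv[Int]  match  cont: offer{ack: μY.…, err: μY.…, more: end}
@3 got select more, protocol expects offer ack or offer err or offer more  ✗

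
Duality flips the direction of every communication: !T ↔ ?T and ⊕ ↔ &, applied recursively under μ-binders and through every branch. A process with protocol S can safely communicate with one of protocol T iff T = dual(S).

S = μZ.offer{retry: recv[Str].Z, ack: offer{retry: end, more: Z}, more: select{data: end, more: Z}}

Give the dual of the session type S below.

μZ = μZ  (rec unchanged)
  offer{retry,ack,more} = select{retry,ack,more}  (external→internal)
    case retry:
      recv[Str] = send[Str]
        Z ↦ Z
    case ack:
      offer{retry,more} = select{retry,more}  (external→internal)
        case retry:
          end ↦ end
        case more:
          Z ↦ Z
    case more:
      select{data,more} = offer{data,more}  (internal→external)
        case data:
          end ↦ end
        case more:
          Z ↦ Z

μZ.select{retry: send[Str].Z, ack: select{retry: end, more: Z}, more: offer{data: end, more: Z}}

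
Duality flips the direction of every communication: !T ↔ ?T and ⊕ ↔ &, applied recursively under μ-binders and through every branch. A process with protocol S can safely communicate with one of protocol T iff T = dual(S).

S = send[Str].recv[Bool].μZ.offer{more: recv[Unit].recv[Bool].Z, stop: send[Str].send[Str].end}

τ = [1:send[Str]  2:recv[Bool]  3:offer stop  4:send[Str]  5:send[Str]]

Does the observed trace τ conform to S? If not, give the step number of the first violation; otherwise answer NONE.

NONE

[1] send[Str]  match  state: recv[Bool].μZ.…
[2] recv[Bool]  match  state: μZ.…
[3] offer stop  match  state: send[Str].send[Str].end
[4] send[Str]  match  state: send[Str].end
[5] send[Str]  match  state: end
trace exhausted — no violation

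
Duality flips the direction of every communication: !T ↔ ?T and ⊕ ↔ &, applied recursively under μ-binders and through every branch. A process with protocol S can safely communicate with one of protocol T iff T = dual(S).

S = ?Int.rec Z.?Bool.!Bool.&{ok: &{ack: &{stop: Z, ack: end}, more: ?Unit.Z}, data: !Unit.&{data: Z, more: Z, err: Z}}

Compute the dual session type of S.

?Int = !Int
  rec Z = rec Z  (rec unchanged)
    ?Bool = !Bool
      !Bool = ?Bool
        &{ok,data} = +{ok,data}  (&→⊕)
          [ok]
            &{ack,more} = +{ack,more}  (&→⊕)
              [ack]
                &{stop,ack} = +{stop,ack}  (&→⊕)
                  [stop]
                    Z self-dual
                  [ack]
                    end self-dual
              [more]
                ?Unit = !Unit
                  Z self-dual
          [data]
            !Unit = ?Unit
              &{data,more,err} = +{data,more,err}  (&→⊕)
                [data]
                  Z self-dual
                [more]
                  Z self-dual
                [err]
                  Z self-dual

!Int.rec Z.!Bool.?Bool.+{ok: +{ack: +{stop: Z, ack: end}, more: !Unit.Z}, data: ?Unit.+{data: Z, more: Z, err: Z}}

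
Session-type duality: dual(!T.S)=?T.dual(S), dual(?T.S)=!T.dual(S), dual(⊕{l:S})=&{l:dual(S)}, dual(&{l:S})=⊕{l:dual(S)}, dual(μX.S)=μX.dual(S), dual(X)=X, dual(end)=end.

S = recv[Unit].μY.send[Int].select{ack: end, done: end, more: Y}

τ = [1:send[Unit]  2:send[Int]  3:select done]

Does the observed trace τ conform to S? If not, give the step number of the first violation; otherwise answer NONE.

step 1: got send[Unit], protocol expects recv[Unit]  ✗

1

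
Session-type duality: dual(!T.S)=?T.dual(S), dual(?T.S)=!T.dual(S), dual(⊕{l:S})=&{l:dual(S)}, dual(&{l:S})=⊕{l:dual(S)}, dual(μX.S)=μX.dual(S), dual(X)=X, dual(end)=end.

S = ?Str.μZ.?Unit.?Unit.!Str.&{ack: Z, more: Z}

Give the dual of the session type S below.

?Str → !Str
  μZ → μZ  (rec unchanged)
    ?Unit → !Unit
      ?Unit → !Unit
        !Str → ?Str
          &{ack,more} → ⊕{ack,more}  (offer→select)
            case ack:
              dual(Z) = Z
            case more:
              dual(Z) = Z

!Str.μZ.!Unit.!Unit.?Str.⊕{ack: Z, more: Z}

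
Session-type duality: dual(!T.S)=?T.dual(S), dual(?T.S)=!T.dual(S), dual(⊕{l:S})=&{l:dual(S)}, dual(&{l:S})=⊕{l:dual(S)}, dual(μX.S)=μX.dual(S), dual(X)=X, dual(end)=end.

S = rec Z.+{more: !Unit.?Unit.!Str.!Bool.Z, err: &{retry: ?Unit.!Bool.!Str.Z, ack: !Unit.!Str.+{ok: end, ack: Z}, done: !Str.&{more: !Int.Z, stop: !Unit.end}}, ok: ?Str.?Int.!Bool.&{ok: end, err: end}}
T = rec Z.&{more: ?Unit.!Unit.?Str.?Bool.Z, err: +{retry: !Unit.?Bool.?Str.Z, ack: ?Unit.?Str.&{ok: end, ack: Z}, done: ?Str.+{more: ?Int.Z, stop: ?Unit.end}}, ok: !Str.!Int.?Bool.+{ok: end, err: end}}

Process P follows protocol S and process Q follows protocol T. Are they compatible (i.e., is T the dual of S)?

rec Z | rec Z  match (binder kept)
  +{more,err,ok} | &{more,err,ok}  match label sets agree
    • more:
      !Unit | ?Unit  match
        ?Unit | !Unit  match
          !Str | ?Str  match
            !Bool | ?Bool  match
              Z | Z  match
    • err:
      &{retry,ack,done} | +{retry,ack,done}  match label sets agree
        • retry:
          ?Unit | !Unit  match
            !Bool | ?Bool  match
              !Str | ?Str  match
                Z | Z  match
        • ack:
          !Unit | ?Unit  match
            !Str | ?Str  match
              +{ok,ack} | &{ok,ack}  match label sets agree
                • ok:
                  end | end  match
                • ack:
                  Z | Z  match
        • done:
          !Str | ?Str  match
            &{more,stop} | +{more,stop}  match label sets agree
              • more:
                !Int | ?Int  match
                  Z | Z  match
              • stop:
                !Unit | ?Unit  match
                  end | end  match
    • ok:
      ?Str | !Str  match
        ?Int | !Int  match
          !Bool | ?Bool  match
            &{ok,err} | +{ok,err}  match label sets agree
              • ok:
                end | end  match
              • err:
                end | end  match

YES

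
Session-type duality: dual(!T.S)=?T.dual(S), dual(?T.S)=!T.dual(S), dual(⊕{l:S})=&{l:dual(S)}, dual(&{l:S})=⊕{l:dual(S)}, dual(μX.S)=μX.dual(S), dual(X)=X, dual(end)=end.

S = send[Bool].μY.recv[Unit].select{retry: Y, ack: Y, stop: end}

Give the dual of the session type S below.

recv[Bool].μY.send[Unit].offer{retry: Y, ack: Y, stop: end}

send[Bool] → recv[Bool]
  μY → μY  (binder kept)
    recv[Unit] → send[Unit]
      select{retry,ack,stop} → offer{retry,ack,stop}  (internal→external)
        case retry:
          Y self-dual
        case ack:
          Y self-dual
        case stop:
          end self-dual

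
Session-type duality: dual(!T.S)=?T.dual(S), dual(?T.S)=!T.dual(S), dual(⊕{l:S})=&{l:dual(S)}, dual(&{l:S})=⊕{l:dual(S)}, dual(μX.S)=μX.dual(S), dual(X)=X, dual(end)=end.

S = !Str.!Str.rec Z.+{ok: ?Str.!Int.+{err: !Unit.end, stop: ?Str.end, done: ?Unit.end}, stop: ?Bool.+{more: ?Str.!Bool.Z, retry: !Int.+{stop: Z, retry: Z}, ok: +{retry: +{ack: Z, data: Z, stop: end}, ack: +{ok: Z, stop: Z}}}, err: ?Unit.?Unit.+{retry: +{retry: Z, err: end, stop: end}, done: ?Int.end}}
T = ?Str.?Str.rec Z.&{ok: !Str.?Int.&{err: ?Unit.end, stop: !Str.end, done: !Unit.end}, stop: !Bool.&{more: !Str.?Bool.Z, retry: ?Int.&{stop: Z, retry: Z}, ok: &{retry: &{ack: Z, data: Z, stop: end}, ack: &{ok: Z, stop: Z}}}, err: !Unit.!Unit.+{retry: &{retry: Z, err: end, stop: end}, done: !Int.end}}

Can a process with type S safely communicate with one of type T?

!Str ‖ ?Str  match
  !Str ‖ ?Str  match
    rec Z ‖ rec Z  match (binder kept)
      +{ok,stop,err} ‖ &{ok,stop,err}  match same labels
        case ok:
          ?Str ‖ !Str  match
            !Int ‖ ?Int  match
              +{err,stop,done} ‖ &{err,stop,done}  match same labels
                case err:
                  !Unit ‖ ?Unit  match
                    end ‖ end  match
                case stop:
                  ?Str ‖ !Str  match
                    end ‖ end  match
                case done:
                  ?Unit ‖ !Unit  match
                    end ‖ end  match
        case stop:
          ?Bool ‖ !Bool  match
            +{more,retry,ok} ‖ &{more,retry,ok}  match same labels
              case more:
                ?Str ‖ !Str  match
                  !Bool ‖ ?Bool  match
                    Z ‖ Z  match
              case retry:
                !Int ‖ ?Int  match
                  +{stop,retry} ‖ &{stop,retry}  match same labels
                    case stop:
                      Z ‖ Z  match
                    case retry:
                      Z ‖ Z  match
              case ok:
                +{retry,ack} ‖ &{retry,ack}  match same labels
                  case retry:
                    +{ack,data,stop} ‖ &{ack,data,stop}  match same labels
                      case ack:
                        Z ‖ Z  match
                      case data:
                        Z ‖ Z  match
                      case stop:
                        end ‖ end  match
                  case ack:
                    +{ok,stop} ‖ &{ok,stop}  match same labels
                      case ok:
                        Z ‖ Z  match
                      case stop:
                        Z ‖ Z  match
        case err:
          ?Unit ‖ !Unit  match
            ?Unit ‖ !Unit  match
              +{retry,done} ‖ +{retry,done}  ✗ choice polarity not flipped — not dual

NO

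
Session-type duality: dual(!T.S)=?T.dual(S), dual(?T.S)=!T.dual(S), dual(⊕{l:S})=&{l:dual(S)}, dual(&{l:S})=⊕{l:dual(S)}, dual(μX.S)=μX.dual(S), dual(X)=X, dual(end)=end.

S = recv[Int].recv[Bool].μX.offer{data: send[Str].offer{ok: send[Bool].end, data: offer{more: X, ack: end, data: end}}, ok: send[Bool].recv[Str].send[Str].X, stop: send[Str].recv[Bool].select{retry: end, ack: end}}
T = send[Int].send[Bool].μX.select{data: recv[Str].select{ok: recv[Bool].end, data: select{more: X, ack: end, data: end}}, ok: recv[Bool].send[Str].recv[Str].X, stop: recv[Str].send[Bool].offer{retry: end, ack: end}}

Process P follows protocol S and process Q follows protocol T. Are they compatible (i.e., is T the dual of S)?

recv[Int] ‖ send[Int]  ok
  recv[Bool] ‖ send[Bool]  ok
    μX ‖ μX  ok (μ self-dual)
      offer{data,ok,stop} ‖ select{data,ok,stop}  ok label sets agree
        • data:
          send[Str] ‖ recv[Str]  ok
            offer{ok,data} ‖ select{ok,data}  ok label sets agree
              • ok:
                send[Bool] ‖ recv[Bool]  ok
                  end ‖ end  ok
              • data:
                offer{more,ack,data} ‖ select{more,ack,data}  ok label sets agree
                  • more:
                    X ‖ X  ok
                  • ack:
                    end ‖ end  ok
                  • data:
                    end ‖ end  ok
        • ok:
          send[Bool] ‖ recv[Bool]  ok
            recv[Str] ‖ send[Str]  ok
              send[Str] ‖ recv[Str]  ok
                X ‖ X  ok
        • stop:
          send[Str] ‖ recv[Str]  ok
            recv[Bool] ‖ send[Bool]  ok
              select{retry,ack} ‖ offer{retry,ack}  ok label sets agree
                • retry:
                  end ‖ end  ok
                • ack:
                  end ‖ end  ok

YES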